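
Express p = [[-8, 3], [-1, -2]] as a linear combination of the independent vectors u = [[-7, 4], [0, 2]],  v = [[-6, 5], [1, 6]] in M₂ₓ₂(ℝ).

Work in coordinates with respect to the standard basis {E₁₁, E₁₂, E₂₁, E₂₂}.
Solve the system with u, v as columns and p as the right-hand side.
The system has the unique solution (α₁, α₂) = (2, -1).

p = 2u - v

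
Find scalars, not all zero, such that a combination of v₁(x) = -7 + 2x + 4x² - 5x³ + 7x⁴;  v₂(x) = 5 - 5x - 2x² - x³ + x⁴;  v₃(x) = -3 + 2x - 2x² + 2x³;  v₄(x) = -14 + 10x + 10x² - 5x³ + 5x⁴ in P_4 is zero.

v₁ - 2v₂ - v₃ - v₄ = 0

Write each element as a vector in ℝ⁵ using {1, x, …, x⁴}.
Set up α₁v₁ + … + α₄v₄ = 0 and solve the homogeneous system.
A generator of the null space is (1, -2, -1, -1).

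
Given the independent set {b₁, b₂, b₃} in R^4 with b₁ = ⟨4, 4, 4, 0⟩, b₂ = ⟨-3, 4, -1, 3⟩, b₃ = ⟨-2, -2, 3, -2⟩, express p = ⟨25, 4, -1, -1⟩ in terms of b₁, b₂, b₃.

p = 2b₁ - 3b₂ - 4b₃

Write p = c₁b₁ + … + c₃b₃ and equate components.
Back-substitution yields (c₁, c₂, c₃) = (2, -3, -4).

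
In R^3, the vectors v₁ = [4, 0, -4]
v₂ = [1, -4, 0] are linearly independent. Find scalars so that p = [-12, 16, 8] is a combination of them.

Solve the system with v₁, v₂ as columns and p as the right-hand side.
Back-substitution yields (α₁, α₂) = (-2, -4).

p = -2v₁ - 4v₂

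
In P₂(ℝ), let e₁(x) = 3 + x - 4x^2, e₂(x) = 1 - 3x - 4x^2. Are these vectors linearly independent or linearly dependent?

linearly independent

Write each element as a coordinate vector in ℝ³ using {1, x, x^2}.
Row-reduce the matrix whose columns are e₁, e₂.
The reduction yields 2 nonzero rows, so the rank is 2.
Since rank = 2 (the number of vectors), the set is linearly independent.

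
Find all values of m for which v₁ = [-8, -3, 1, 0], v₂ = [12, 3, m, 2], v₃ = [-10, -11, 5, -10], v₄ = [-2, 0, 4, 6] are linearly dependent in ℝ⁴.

The vectors are dependent exactly when the determinant of the matrix with rows v₁, v₂, v₃, v₄ vanishes.
Expanding, det = 768 - 288*m.
Solving 768 - 288*m = 0 yields m = 8/3.

m = 8/3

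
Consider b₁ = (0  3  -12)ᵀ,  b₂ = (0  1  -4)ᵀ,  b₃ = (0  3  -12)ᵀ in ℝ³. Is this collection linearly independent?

linearly dependent

Form the 3×3 matrix with these as columns; its determinant is 0.
A zero determinant means the columns are linearly dependent.
Indeed b₁ - 3b₂ = 0.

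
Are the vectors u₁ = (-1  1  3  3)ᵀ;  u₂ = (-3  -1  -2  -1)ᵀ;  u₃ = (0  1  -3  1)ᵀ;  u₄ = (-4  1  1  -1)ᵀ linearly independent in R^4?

The matrix [u₁|u₂|u₃|u₄] has determinant 110.
A nonzero determinant means the columns are linearly independent.

linearly independent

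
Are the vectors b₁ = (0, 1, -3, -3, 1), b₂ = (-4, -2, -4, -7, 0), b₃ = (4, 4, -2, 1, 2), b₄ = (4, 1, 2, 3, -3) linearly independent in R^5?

Row-reduce the matrix whose columns are b₁, b₂, b₃, b₄.
The reduction yields 3 nonzero rows, so the rank is 3.
Since rank 3 < 4, the set is linearly dependent.

linearly dependent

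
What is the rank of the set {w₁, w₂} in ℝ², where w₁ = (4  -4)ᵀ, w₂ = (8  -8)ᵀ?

1

Apply Gaussian elimination to the matrix whose rows are w₁, w₂.
Exactly 1 pivot survives; hence the rank is 1.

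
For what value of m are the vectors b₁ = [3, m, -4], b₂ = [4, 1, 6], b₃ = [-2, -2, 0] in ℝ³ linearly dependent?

m = 5

The vectors are dependent exactly when the determinant of the matrix with rows b₁, b₂, b₃ vanishes.
Cofactor expansion gives det = 60 - 12*m.
Solving 60 - 12*m = 0 yields m = 5.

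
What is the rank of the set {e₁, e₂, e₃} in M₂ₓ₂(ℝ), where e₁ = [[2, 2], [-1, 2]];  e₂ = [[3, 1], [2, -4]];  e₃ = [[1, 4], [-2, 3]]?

3

Represent each element by its coordinate vector in ℝ⁴.
Put the 4×3 matrix [e₁|e₂|e₃] into echelon form.
The echelon form has 3 nonzero rows, so the rank is 3.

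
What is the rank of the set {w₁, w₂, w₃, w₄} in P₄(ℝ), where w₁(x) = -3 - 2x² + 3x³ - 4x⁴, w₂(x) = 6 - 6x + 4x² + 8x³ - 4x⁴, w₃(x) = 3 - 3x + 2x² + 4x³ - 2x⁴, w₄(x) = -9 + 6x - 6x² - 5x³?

2

Pass to coordinate vectors with respect to the basis {1, x, …, x⁴}.
Put the 5×4 matrix [w₁|w₂|w₃|w₄] into echelon form.
The echelon form has 2 nonzero rows, so the rank is 2.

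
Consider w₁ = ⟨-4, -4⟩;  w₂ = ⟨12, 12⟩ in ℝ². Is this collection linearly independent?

One vector is a scalar multiple of another, so the set is dependent.

linearly dependent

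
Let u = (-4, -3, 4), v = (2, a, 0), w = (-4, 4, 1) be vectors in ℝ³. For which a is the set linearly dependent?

Dependence holds iff the 3×3 matrix [u v w] is singular.
Cofactor expansion gives det = 12*a + 38.
Setting this to zero gives a = -19/6.

a = -19/6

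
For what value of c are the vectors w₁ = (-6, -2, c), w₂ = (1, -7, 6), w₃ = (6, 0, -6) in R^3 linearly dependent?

The set is linearly dependent precisely when det[w₁; w₂; w₃] = 0.
The determinant works out to 42*c - 336.
This vanishes exactly when c = 8.

c = 8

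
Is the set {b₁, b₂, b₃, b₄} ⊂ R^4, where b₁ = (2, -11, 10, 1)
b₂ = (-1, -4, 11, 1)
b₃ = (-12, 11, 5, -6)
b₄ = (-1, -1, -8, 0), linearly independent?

linearly independent

The matrix [b₁|b₂|b₃|b₄] has determinant 2025.
A nonzero determinant means the columns are linearly independent.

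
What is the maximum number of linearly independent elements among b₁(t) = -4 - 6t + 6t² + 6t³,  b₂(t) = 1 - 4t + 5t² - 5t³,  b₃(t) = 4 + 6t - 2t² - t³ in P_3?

3

Use coordinates relative to {1, t, …, t³}.
Form the matrix with b₁, b₂, b₃ as columns and reduce.
Reduction leaves 3 leading entries, giving rank 3.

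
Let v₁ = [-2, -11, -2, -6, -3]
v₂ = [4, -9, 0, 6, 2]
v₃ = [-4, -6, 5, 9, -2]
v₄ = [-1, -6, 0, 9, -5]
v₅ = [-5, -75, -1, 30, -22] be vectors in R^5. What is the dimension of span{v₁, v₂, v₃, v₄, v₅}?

Row-reduce the 5×5 matrix with these as rows.
Reduction leaves 4 leading entries, giving rank 4.

dim = 4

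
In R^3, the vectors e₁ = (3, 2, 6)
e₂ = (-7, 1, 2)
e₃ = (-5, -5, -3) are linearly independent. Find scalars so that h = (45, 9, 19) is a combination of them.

h = 4e₁ - 4e₂ - e₃

Solve the system with e₁, e₂, e₃ as columns and h as the right-hand side.
The system has the unique solution (α₁, α₂, α₃) = (4, -4, -1).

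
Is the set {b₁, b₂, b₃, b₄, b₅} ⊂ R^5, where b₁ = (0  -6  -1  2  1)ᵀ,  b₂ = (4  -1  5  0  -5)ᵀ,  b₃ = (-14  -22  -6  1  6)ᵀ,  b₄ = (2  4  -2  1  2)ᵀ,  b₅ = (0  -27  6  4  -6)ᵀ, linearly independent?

Row-reduce the matrix whose columns are b₁, b₂, b₃, b₄, b₅.
The reduction yields 3 nonzero rows, so the rank is 3.
Since rank 3 < 5, the set is linearly dependent.

linearly dependent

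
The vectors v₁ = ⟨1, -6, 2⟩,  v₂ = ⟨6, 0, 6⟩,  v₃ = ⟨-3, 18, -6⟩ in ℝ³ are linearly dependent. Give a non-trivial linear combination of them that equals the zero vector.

Write the vectors as columns of a matrix and find a nonzero vector in its null space.
A generator of the null space is (3, 0, 1).

3v₁ + v₃ = 0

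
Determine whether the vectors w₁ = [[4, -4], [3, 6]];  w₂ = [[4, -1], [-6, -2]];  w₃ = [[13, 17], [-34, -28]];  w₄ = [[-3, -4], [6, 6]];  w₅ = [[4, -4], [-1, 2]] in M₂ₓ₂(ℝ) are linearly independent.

linearly dependent

Write each element as a coordinate vector in ℝ⁴ using {E₁₁, E₁₂, E₂₁, E₂₂}.
There are 5 vectors in a 4-dimensional space, so they cannot be linearly independent.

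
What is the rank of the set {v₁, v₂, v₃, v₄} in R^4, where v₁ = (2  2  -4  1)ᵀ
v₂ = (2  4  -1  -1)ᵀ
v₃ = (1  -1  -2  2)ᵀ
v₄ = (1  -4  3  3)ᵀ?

4

Put the 4×4 matrix [v₁|v₂|v₃|v₄] into echelon form.
There are 4 pivot columns, so rank = 4.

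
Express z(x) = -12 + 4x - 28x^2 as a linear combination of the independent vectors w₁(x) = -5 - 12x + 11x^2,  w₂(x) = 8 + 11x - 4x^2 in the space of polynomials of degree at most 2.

Take coordinate vectors relative to {1, x, x^2}.
Solve the system with w₁, w₂ as columns and z as the right-hand side.
Back-substitution yields (α₁, α₂) = (-4, -4).

z = -4w₁ - 4w₂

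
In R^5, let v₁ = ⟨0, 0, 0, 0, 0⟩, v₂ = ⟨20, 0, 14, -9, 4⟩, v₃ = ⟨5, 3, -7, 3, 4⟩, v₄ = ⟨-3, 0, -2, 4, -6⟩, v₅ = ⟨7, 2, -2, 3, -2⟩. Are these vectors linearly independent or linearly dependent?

One of the vectors is the zero vector, so the set is linearly dependent.

linearly dependent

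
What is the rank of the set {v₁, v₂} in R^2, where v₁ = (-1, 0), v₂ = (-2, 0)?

Put the 2×2 matrix [v₁|v₂] into echelon form.
There is 1 pivot column, so rank = 1.

rank 1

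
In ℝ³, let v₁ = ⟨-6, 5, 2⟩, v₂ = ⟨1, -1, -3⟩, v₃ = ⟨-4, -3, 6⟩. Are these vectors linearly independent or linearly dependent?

linearly independent

Form the 3×3 matrix with these as columns; its determinant is 106.
A nonzero determinant means the columns are linearly independent.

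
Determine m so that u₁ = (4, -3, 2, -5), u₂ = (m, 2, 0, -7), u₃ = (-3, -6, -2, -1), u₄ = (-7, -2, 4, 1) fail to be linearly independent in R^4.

m = 43/3

The set is linearly dependent precisely when det[u₁; u₂; u₃; u₄] = 0.
Cofactor expansion gives det = 2150 - 150*m.
Setting this to zero gives m = 43/3.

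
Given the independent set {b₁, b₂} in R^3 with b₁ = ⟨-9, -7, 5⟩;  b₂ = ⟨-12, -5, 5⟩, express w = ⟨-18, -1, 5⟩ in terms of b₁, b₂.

Set up the augmented matrix [b₁ | b₂ | w] and row-reduce.
Row-reducing the augmented matrix gives the unique coefficients (α₁, α₂) = (-2, 3).

w = -2b₁ + 3b₂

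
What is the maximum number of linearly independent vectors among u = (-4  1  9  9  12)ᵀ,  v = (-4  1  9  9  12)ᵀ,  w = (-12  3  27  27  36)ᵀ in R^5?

Put the 5×3 matrix [u|v|w] into echelon form.
The echelon form has 1 nonzero row, so the rank is 1.

1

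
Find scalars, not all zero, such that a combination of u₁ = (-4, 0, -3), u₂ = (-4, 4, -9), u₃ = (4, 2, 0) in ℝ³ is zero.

3u₁ - u₂ + 2u₃ = 0

Solve the homogeneous system with u₁, u₂, u₃ as columns by row-reducing the coefficient matrix.
The free variable yields coefficients (3, -1, 2) (any nonzero multiple also works).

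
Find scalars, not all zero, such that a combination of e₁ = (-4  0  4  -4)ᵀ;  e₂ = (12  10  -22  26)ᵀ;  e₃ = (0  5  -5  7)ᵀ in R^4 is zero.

Set up α₁e₁ + … + α₃e₃ = 0 and solve the homogeneous system.
The free variable yields coefficients (3, 1, -2) (any nonzero multiple also works).

3e₁ + e₂ - 2e₃ = 0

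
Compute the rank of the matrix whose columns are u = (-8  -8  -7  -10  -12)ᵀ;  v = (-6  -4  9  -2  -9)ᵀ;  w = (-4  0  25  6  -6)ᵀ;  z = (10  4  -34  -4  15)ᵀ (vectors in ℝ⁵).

Apply Gaussian elimination to the matrix whose rows are u, v, w, z.
Reduction leaves 2 leading entries, giving rank 2.

2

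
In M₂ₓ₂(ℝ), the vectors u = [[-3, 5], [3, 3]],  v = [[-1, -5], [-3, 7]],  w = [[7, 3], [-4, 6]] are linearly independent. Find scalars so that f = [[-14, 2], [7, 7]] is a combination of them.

Work in coordinates with respect to the standard basis {E₁₁, E₁₂, E₂₁, E₂₂}.
Write f = α₁u + … + α₃w and equate components.
Row-reducing the augmented matrix gives the unique coefficients (α₁, α₂, α₃) = (2, 1, -1).

f = 2u + v - w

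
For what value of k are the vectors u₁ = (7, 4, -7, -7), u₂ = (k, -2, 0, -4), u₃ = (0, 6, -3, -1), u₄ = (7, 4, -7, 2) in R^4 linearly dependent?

Place the vectors as rows of a 4×4 matrix; dependence ⇔ determinant zero.
The determinant works out to 378 - 270*k.
Setting this to zero gives k = 7/5.

k = 7/5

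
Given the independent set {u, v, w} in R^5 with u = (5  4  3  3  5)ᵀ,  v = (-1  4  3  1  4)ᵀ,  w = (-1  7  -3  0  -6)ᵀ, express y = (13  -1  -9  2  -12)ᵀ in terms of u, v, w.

Solve the system with u, v, w as columns and y as the right-hand side.
Back-substitution yields (α₁, α₂, α₃) = (2, -4, 1).

y = 2u - 4v + w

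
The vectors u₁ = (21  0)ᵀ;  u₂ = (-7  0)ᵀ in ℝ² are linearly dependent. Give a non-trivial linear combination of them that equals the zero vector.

u₁ + 3u₂ = 0

Set up α₁u₁ + α₂u₂ = 0 and solve the homogeneous system.
A generator of the null space is (1, 3).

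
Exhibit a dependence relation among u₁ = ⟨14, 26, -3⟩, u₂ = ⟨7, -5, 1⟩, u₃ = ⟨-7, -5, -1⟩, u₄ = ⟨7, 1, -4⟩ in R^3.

u₁ + 2u₂ + 3u₃ - u₄ = 0

Set up α₁u₁ + … + α₄u₄ = 0 and solve the homogeneous system.
One solution (up to scaling) is (1, 2, 3, -1).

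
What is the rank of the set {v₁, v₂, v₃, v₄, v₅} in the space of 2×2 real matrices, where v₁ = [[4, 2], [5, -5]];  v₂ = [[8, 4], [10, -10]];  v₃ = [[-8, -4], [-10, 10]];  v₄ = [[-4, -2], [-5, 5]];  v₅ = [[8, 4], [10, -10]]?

Represent each element by its coordinate vector in ℝ⁴.
Put the 4×5 matrix [v₁|v₂|v₃|v₄|v₅] into echelon form.
The echelon form has 1 nonzero row, so the rank is 1.
(With 5 elements in a 4-dimensional space the rank is at most 4.)

1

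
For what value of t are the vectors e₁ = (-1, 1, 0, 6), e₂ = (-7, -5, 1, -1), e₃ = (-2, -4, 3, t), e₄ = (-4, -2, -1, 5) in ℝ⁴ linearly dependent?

Dependence holds iff the 4×4 matrix [e₁ e₂ e₃ e₄] is singular.
Cofactor expansion gives det = 18*t + 246.
Solving 18*t + 246 = 0 yields t = -41/3.

t = -41/3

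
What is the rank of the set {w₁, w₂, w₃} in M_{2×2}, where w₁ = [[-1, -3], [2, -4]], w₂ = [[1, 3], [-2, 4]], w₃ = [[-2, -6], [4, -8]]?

Use coordinates relative to {E₁₁, E₁₂, E₂₁, E₂₂}.
Apply Gaussian elimination to the matrix whose rows are w₁, w₂, w₃.
The echelon form has 1 nonzero row, so the rank is 1.

rank 1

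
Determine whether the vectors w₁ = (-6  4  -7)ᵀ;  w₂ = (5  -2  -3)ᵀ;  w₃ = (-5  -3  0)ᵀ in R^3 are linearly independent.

linearly independent

The matrix [w₁|w₂|w₃] has determinant 289.
A nonzero determinant means the columns are linearly independent.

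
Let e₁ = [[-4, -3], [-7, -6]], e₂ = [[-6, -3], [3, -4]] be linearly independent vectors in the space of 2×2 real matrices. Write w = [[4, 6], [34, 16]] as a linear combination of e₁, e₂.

w = -4e₁ + 2e₂

Identify each element with its coordinate vector in ℝ⁴ via {E₁₁, E₁₂, E₂₁, E₂₂}.
Set up the augmented matrix [e₁ | e₂ | w] and row-reduce.
The system has the unique solution (c₁, c₂) = (-4, 2).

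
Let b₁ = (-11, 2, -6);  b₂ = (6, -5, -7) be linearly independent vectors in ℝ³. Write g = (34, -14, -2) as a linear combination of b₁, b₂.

Solve the system with b₁, b₂ as columns and g as the right-hand side.
Back-substitution yields (α₁, α₂) = (-2, 2).

g = -2b₁ + 2b₂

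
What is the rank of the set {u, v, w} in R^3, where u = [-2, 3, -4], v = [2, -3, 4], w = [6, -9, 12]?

Apply Gaussian elimination to the matrix whose rows are u, v, w.
Reduction leaves 1 leading entry, giving rank 1.

rank 1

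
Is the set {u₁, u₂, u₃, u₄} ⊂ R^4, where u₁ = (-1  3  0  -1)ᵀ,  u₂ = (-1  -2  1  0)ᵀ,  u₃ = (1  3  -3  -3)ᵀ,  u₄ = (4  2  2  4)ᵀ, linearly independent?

Row-reduce the matrix whose columns are u₁, u₂, u₃, u₄.
The reduction yields 4 nonzero rows, so the rank is 4.
Since rank = 4 (the number of vectors), the set is linearly independent.

linearly independent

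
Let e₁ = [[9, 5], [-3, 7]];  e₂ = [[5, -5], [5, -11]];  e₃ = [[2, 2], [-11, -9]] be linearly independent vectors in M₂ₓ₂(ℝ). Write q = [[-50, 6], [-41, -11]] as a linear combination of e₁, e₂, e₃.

Work in coordinates with respect to the standard basis {E₁₁, E₁₂, E₂₁, E₂₂}.
Write q = c₁e₁ + … + c₃e₃ and equate components.
The system has the unique solution (c₁, c₂, c₃) = (-4, -4, 3).

q = -4e₁ - 4e₂ + 3e₃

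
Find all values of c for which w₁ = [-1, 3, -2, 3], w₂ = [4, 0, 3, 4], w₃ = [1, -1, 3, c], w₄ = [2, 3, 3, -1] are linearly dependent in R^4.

c = -5

Dependence holds iff the 4×4 matrix [w₁ w₂ w₃ w₄] is singular.
Cofactor expansion gives det = 33*c + 165.
Solving 33*c + 165 = 0 yields c = -5.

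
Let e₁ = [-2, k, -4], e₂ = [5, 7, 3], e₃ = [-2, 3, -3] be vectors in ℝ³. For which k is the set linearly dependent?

k = 56/9

Place the vectors as rows of a 3×3 matrix; dependence ⇔ determinant zero.
The determinant works out to 9*k - 56.
Solving 9*k - 56 = 0 yields k = 56/9.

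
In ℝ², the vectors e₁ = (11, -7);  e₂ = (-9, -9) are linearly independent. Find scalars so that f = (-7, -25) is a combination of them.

Set up the augmented matrix [e₁ | e₂ | f] and row-reduce.
The system has the unique solution (a₁, a₂) = (1, 2).

f = e₁ + 2e₂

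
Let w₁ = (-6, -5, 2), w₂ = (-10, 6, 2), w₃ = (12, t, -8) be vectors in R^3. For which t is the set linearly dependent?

Dependence holds iff the 3×3 matrix [w₁ w₂ w₃] is singular.
The determinant works out to 424 - 8*t.
Solving 424 - 8*t = 0 yields t = 53.

t = 53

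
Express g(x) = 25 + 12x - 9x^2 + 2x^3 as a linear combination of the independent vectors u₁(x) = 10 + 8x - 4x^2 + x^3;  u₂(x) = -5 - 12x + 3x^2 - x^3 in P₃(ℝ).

Identify each element with its coordinate vector in ℝ⁴ via {1, x, …, x^3}.
Since u₁, u₂ are independent, the coefficients expressing g are uniquely determined by a linear system.
Back-substitution yields (α₁, α₂) = (3, 1).

g = 3u₁ + u₂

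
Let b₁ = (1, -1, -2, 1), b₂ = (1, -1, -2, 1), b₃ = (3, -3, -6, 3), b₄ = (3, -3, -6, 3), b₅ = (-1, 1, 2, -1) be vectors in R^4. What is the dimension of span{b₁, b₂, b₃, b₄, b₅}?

Row-reduce the 5×4 matrix with these as rows.
Reduction leaves 1 leading entry, giving rank 1.
(With 5 elements in a 4-dimensional space the rank is at most 4.)

dim = 1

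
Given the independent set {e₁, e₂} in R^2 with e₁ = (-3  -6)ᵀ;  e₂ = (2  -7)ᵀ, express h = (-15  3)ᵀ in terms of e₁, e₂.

h = 3e₁ - 3e₂

Since e₁, e₂ are independent, the coefficients expressing h are uniquely determined by a linear system.
The system has the unique solution (a₁, a₂) = (3, -3).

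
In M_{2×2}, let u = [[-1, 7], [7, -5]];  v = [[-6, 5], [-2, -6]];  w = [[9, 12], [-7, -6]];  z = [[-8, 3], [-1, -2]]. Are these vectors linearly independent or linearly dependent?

linearly independent

Write each element as a coordinate vector in ℝ⁴ using {E₁₁, E₁₂, E₂₁, E₂₂}.
Place the vectors as rows of a 4×4 matrix and reduce to echelon form.
The reduction yields 4 nonzero rows, so the rank is 4.
Since rank = 4 (the number of vectors), the set is linearly independent.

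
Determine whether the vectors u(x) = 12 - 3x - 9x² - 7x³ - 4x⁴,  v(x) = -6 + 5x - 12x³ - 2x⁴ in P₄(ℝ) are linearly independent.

linearly independent

Write each element as a coordinate vector in ℝ⁵ using {1, x, …, x⁴}.
Row-reduce the matrix whose columns are u, v.
The reduction yields 2 nonzero rows, so the rank is 2.
Since rank = 2 (the number of vectors), the set is linearly independent.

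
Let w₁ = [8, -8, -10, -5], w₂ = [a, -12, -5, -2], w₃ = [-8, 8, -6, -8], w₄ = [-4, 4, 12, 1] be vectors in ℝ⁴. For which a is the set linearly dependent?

Place the vectors as rows of a 4×4 matrix; dependence ⇔ determinant zero.
The determinant works out to 920*a - 11040.
This vanishes exactly when a = 12.

a = 12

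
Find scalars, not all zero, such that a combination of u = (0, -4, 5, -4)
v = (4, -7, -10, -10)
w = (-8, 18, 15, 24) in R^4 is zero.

Solve the homogeneous system with u, v, w as columns by row-reducing the coefficient matrix.
The free variable yields coefficients (1, 2, 1) (any nonzero multiple also works).

u + 2v + w = 0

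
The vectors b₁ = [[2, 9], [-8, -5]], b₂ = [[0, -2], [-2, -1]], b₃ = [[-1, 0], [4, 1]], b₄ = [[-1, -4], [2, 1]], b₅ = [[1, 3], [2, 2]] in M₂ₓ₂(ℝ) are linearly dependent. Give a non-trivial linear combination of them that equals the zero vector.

Write each element as a vector in ℝ⁴ using {E₁₁, E₁₂, E₂₁, E₂₂}.
Write the vectors as columns of a matrix and find a nonzero vector in its null space.
A generator of the null space is (1, 0, 0, 3, 1).

b₁ + 3b₄ + b₅ = 0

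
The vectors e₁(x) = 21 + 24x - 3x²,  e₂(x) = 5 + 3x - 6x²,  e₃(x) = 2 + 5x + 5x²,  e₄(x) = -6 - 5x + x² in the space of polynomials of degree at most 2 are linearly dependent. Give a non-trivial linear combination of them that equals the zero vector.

e₁ - 3e₂ - 3e₃ = 0

Pass to coordinate vectors relative to the basis {1, x, x²}.
Solve the homogeneous system with e₁, e₂, e₃, e₄ as columns by row-reducing the coefficient matrix.
One solution (up to scaling) is (1, -3, -3, 0).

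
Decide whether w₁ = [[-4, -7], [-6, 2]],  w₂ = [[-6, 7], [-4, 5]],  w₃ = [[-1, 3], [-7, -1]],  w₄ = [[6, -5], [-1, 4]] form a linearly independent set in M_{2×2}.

linearly independent

Write each element as a coordinate vector in ℝ⁴ using {E₁₁, E₁₂, E₂₁, E₂₂}.
Row-reduce the matrix whose columns are w₁, w₂, w₃, w₄.
The reduction yields 4 nonzero rows, so the rank is 4.
Since rank = 4 (the number of vectors), the set is linearly independent.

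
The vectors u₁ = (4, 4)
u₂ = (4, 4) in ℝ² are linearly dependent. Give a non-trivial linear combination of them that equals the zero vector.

u₁ - u₂ = 0

Set up α₁u₁ + α₂u₂ = 0 and solve the homogeneous system.
A generator of the null space is (1, -1).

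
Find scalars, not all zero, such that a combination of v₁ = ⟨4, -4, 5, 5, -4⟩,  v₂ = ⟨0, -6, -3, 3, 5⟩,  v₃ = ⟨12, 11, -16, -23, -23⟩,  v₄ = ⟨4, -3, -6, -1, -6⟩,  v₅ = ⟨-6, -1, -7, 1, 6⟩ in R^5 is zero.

3v₁ + v₂ + v₃ - 3v₄ + 2v₅ = 0

Row-reduce the matrix with v₁, v₂, v₃, v₄, v₅ as columns; the null space gives the coefficients.
A generator of the null space is (3, 1, 1, -3, 2).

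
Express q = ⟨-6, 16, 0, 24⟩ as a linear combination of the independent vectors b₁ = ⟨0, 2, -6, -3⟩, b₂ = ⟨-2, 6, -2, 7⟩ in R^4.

q = -b₁ + 3b₂

Write q = a₁b₁ + a₂b₂ and equate components.
The system has the unique solution (a₁, a₂) = (-1, 3).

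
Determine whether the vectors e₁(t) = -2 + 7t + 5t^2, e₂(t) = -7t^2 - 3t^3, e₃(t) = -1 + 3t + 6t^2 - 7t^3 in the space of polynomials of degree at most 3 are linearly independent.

linearly independent

Write each element as a coordinate vector in ℝ⁴ using {1, t, …, t^3}.
Row-reduce the matrix whose columns are e₁, e₂, e₃.
The reduction yields 3 nonzero rows, so the rank is 3.
Since rank = 3 (the number of vectors), the set is linearly independent.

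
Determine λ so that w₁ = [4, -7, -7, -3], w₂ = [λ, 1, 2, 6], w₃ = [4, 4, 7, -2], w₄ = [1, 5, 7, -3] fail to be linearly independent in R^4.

λ = 19/8

Place the vectors as rows of a 4×4 matrix; dependence ⇔ determinant zero.
Cofactor expansion gives det = 133 - 56*λ.
This vanishes exactly when λ = 19/8.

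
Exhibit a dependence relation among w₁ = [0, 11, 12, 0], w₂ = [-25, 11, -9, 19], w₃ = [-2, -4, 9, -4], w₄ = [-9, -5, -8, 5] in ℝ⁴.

Write the vectors as columns of a matrix and find a nonzero vector in its null space.
The free variable yields coefficients (2, -1, -1, 3) (any nonzero multiple also works).

2w₁ - w₂ - w₃ + 3w₄ = 0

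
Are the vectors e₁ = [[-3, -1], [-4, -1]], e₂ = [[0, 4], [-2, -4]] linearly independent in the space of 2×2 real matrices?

linearly independent

Take coordinates with respect to the standard basis {E₁₁, E₁₂, E₂₁, E₂₂}.
Place the vectors as rows of a 2×4 matrix and reduce to echelon form.
The reduction yields 2 nonzero rows, so the rank is 2.
Since rank = 2 (the number of vectors), the set is linearly independent.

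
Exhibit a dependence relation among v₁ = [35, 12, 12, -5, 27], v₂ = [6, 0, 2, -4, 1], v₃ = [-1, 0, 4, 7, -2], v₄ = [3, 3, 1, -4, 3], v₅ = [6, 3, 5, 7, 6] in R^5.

Solve the homogeneous system with v₁, v₂, v₃, v₄, v₅ as columns by row-reducing the coefficient matrix.
One solution (up to scaling) is (1, -2, 2, -1, -3).

v₁ - 2v₂ + 2v₃ - v₄ - 3v₅ = 0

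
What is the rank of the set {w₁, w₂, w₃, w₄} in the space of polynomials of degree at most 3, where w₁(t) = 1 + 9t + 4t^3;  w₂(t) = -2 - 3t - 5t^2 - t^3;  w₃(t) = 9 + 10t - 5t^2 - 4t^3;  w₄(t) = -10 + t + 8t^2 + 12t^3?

4

Use coordinates relative to {1, t, …, t^3}.
Form the matrix with w₁, w₂, w₃, w₄ as columns and reduce.
Exactly 4 pivots survive; hence the rank is 4.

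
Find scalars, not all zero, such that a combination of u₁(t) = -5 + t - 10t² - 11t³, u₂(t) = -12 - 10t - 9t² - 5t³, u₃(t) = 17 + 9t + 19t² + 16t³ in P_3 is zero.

u₁ + u₂ + u₃ = 0

Write each element as a vector in ℝ⁴ using {1, t, …, t³}.
Row-reduce the matrix with u₁, u₂, u₃ as columns; the null space gives the coefficients.
One solution (up to scaling) is (1, 1, 1).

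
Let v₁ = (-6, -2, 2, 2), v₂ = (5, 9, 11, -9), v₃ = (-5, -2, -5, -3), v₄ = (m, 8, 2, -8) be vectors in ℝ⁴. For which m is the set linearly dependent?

m = 13

The vectors are dependent exactly when the determinant of the matrix with rows v₁, v₂, v₃, v₄ vanishes.
The determinant works out to 2600 - 200*m.
Solving 2600 - 200*m = 0 yields m = 13.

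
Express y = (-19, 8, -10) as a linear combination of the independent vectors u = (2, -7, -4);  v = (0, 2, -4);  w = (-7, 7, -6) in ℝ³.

y = u - 3v + 3w

Solve the system with u, v, w as columns and y as the right-hand side.
The system has the unique solution (α₁, α₂, α₃) = (1, -3, 3).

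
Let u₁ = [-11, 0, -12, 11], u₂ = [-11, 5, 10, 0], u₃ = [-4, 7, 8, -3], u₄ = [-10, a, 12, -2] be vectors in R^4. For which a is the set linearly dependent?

The vectors are dependent exactly when the determinant of the matrix with rows u₁, u₂, u₃, u₄ vanishes.
Expanding, det = 198*a - 1584.
Setting this to zero gives a = 8.

a = 8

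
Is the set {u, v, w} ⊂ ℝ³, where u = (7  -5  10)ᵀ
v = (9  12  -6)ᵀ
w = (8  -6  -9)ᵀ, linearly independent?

linearly independent

The matrix [u|v|w] has determinant -2673.
A nonzero determinant means the columns are linearly independent.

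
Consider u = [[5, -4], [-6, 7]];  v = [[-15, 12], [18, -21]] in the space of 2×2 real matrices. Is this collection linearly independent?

Take coordinates with respect to the standard basis {E₁₁, E₁₂, E₂₁, E₂₂}.
Row-reduce the matrix whose columns are u, v.
The reduction yields 1 nonzero row, so the rank is 1.
Since rank 1 < 2, the set is linearly dependent.
Indeed 3u + v = 0.

linearly dependent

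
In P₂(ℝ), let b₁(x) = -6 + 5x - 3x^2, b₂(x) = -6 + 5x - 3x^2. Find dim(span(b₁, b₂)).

dim = 1

Use coordinates relative to {1, x, x^2}.
Apply Gaussian elimination to the matrix whose rows are b₁, b₂.
There is 1 pivot column, so rank = 1.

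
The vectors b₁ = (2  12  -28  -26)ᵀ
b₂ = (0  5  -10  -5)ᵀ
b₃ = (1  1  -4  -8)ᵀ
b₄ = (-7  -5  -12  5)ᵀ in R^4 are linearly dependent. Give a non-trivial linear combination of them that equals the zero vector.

Solve the homogeneous system with b₁, b₂, b₃, b₄ as columns by row-reducing the coefficient matrix.
One solution (up to scaling) is (1, -2, -2, 0).

b₁ - 2b₂ - 2b₃ = 0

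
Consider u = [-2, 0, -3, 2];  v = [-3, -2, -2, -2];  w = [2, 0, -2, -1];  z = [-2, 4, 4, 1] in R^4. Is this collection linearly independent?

Form the 4×4 matrix with these as columns; its determinant is 172.
A nonzero determinant means the columns are linearly independent.

linearly independent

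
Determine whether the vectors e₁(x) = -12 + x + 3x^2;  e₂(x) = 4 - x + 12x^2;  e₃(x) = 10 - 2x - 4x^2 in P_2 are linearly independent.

Write each element as a coordinate vector in ℝ³ using {1, x, x^2}.
Place the vectors as rows of a 3×3 matrix and reduce to echelon form.
The reduction yields 3 nonzero rows, so the rank is 3.
Since rank = 3 (the number of vectors), the set is linearly independent.

linearly independent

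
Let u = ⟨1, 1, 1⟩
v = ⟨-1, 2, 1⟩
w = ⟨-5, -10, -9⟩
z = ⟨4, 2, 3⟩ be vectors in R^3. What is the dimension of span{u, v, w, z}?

3

Put the 3×4 matrix [u|v|w|z] into echelon form.
Reduction leaves 3 leading entries, giving rank 3.
(With 4 elements in a 3-dimensional space the rank is at most 3.)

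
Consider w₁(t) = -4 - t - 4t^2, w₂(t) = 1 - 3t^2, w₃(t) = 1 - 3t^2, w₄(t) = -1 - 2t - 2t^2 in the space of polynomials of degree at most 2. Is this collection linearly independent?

Write each element as a coordinate vector in ℝ³ using {1, t, t^2}.
There are 4 vectors in a 3-dimensional space, so they cannot be linearly independent.

linearly dependent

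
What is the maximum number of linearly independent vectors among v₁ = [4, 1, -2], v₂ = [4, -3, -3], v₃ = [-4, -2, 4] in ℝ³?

3

Row-reduce the 3×3 matrix with these as rows.
Reduction leaves 3 leading entries, giving rank 3.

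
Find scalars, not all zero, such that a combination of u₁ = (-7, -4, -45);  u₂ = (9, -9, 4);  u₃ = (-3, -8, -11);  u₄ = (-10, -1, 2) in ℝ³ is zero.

u₁ + 2u₂ - 3u₃ + 2u₄ = 0

Write the vectors as columns of a matrix and find a nonzero vector in its null space.
One solution (up to scaling) is (1, 2, -3, 2).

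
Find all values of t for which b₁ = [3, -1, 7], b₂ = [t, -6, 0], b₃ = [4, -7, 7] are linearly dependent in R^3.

t = 1

The set is linearly dependent precisely when det[b₁; b₂; b₃] = 0.
Expanding, det = 42 - 42*t.
This vanishes exactly when t = 1.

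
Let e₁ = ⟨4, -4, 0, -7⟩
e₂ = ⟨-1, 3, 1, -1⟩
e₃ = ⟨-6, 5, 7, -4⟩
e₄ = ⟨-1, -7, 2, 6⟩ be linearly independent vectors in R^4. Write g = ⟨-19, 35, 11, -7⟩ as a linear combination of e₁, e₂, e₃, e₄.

Write g = a₁e₁ + … + a₄e₄ and equate components.
Row-reducing the augmented matrix gives the unique coefficients (a₁, …, a₄) = (-2, 1, 2, -2).

g = -2e₁ + e₂ + 2e₃ - 2e₄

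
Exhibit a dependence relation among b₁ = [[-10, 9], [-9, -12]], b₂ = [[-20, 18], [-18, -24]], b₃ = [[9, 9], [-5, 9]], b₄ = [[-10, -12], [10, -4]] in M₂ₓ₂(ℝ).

Pass to coordinate vectors relative to the basis {E₁₁, E₁₂, E₂₁, E₂₂}.
Row-reduce the matrix with b₁, b₂, b₃, b₄ as columns; the null space gives the coefficients.
The free variable yields coefficients (2, -1, 0, 0) (any nonzero multiple also works).

2b₁ - b₂ = 0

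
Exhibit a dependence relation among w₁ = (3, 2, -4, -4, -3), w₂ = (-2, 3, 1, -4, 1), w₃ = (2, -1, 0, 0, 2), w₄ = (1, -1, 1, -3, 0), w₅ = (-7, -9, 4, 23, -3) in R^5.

Solve the homogeneous system with w₁, w₂, w₃, w₄, w₅ as columns by row-reducing the coefficient matrix.
The free variable yields coefficients (2, 3, 3, 1, 1) (any nonzero multiple also works).

2w₁ + 3w₂ + 3w₃ + w₄ + w₅ = 0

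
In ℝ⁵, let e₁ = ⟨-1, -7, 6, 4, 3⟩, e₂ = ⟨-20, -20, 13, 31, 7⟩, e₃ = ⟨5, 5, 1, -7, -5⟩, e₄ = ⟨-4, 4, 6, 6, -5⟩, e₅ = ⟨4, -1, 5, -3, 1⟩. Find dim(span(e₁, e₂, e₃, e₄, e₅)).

Row-reduce the 5×5 matrix with these as rows.
Reduction leaves 4 leading entries, giving rank 4.

dim = 4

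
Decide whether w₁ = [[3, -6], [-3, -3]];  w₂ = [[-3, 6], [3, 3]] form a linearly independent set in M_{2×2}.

linearly dependent

Take coordinates with respect to the standard basis {E₁₁, E₁₂, E₂₁, E₂₂}.
Place the vectors as rows of a 2×4 matrix and reduce to echelon form.
The reduction yields 1 nonzero row, so the rank is 1.
Since rank 1 < 2, the set is linearly dependent.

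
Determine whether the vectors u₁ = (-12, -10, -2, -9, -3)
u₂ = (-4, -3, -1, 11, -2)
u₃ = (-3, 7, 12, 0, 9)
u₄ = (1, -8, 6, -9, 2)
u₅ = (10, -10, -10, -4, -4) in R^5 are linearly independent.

linearly independent

Row-reduce the matrix whose columns are u₁, u₂, u₃, u₄, u₅.
The reduction yields 5 nonzero rows, so the rank is 5.
Since rank = 5 (the number of vectors), the set is linearly independent.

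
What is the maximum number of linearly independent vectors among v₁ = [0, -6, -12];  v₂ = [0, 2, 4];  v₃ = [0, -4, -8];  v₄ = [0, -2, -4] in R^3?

1

Put the 3×4 matrix [v₁|v₂|v₃|v₄] into echelon form.
Exactly 1 pivot survives; hence the rank is 1.
(With 4 elements in a 3-dimensional space the rank is at most 3.)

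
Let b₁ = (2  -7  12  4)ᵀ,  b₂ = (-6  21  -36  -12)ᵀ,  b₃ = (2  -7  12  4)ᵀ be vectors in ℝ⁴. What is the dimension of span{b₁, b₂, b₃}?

Apply Gaussian elimination to the matrix whose rows are b₁, b₂, b₃.
There is 1 pivot column, so rank = 1.

1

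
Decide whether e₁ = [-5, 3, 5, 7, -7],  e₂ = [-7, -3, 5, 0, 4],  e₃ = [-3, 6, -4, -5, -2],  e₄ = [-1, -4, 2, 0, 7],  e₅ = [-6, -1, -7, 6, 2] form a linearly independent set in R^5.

linearly independent

The matrix [e₁|e₂|e₃|e₄|e₅] has determinant 20850.
A nonzero determinant means the columns are linearly independent.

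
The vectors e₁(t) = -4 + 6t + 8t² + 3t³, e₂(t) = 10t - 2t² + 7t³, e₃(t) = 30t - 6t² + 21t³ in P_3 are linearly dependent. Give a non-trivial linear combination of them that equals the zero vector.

Write each element as a vector in ℝ⁴ using {1, t, …, t³}.
Row-reduce the matrix with e₁, e₂, e₃ as columns; the null space gives the coefficients.
One solution (up to scaling) is (0, 3, -1).

3e₂ - e₃ = 0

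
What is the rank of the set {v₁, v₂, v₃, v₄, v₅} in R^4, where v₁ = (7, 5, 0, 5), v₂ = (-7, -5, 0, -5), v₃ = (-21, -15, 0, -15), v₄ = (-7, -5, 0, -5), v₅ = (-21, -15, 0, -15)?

1

Row-reduce the 5×4 matrix with these as rows.
The echelon form has 1 nonzero row, so the rank is 1.
(With 5 elements in a 4-dimensional space the rank is at most 4.)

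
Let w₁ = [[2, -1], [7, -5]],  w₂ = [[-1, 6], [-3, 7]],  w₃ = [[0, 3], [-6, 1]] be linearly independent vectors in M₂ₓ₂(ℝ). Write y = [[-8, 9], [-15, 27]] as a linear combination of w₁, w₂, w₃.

y = -3w₁ + 2w₂ - 2w₃

Work in coordinates with respect to the standard basis {E₁₁, E₁₂, E₂₁, E₂₂}.
Set up the augmented matrix [w₁ | w₂ | w₃ | y] and row-reduce.
Back-substitution yields (a₁, a₂, a₃) = (-3, 2, -2).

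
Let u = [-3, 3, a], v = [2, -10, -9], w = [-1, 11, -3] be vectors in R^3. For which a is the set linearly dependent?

a = 57/2

Place the vectors as rows of a 3×3 matrix; dependence ⇔ determinant zero.
Cofactor expansion gives det = 12*a - 342.
Setting this to zero gives a = 57/2.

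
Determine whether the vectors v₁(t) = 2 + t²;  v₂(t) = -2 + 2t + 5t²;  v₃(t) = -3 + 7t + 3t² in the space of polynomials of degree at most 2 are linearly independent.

linearly independent

Take coordinates with respect to the standard basis {1, t, t²}.
Place the vectors as rows of a 3×3 matrix and reduce to echelon form.
The reduction yields 3 nonzero rows, so the rank is 3.
Since rank = 3 (the number of vectors), the set is linearly independent.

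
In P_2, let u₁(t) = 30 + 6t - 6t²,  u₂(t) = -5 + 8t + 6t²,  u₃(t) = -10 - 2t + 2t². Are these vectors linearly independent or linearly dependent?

Write each element as a coordinate vector in ℝ³ using {1, t, t²}.
One vector is a scalar multiple of another, so the set is dependent.

linearly dependent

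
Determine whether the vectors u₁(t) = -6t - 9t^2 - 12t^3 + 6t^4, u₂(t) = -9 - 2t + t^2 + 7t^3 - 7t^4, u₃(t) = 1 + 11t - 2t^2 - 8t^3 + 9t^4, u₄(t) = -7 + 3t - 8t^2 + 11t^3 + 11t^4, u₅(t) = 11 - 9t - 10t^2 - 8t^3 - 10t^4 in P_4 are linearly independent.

Take coordinates with respect to the standard basis {1, t, …, t^4}.
Place the vectors as rows of a 5×5 matrix and reduce to echelon form.
The reduction yields 5 nonzero rows, so the rank is 5.
Since rank = 5 (the number of vectors), the set is linearly independent.

linearly independent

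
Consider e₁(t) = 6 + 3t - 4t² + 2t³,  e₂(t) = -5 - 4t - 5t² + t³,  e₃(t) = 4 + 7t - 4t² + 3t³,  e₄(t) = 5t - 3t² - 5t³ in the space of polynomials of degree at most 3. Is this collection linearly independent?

linearly independent

Take coordinates with respect to the standard basis {1, t, …, t³}.
Form the 4×4 matrix with these as columns; its determinant is -1905.
A nonzero determinant means the columns are linearly independent.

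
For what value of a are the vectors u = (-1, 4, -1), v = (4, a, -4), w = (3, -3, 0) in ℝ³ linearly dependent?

a = 8

Place the vectors as rows of a 3×3 matrix; dependence ⇔ determinant zero.
Cofactor expansion gives det = 3*a - 24.
Solving 3*a - 24 = 0 yields a = 8.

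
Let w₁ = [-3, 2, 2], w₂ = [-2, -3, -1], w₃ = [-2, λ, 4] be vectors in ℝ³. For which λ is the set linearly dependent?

λ = 44/7

The vectors are dependent exactly when the determinant of the matrix with rows w₁, w₂, w₃ vanishes.
Expanding, det = 44 - 7*λ.
Solving 44 - 7*λ = 0 yields λ = 44/7.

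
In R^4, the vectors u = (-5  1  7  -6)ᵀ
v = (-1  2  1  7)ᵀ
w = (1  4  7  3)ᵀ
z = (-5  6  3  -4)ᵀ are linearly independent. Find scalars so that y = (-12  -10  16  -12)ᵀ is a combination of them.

y = 4u + v - w - 2z

Since u, v, w, z are independent, the coefficients expressing y are uniquely determined by a linear system.
Row-reducing the augmented matrix gives the unique coefficients (a₁, …, a₄) = (4, 1, -1, -2).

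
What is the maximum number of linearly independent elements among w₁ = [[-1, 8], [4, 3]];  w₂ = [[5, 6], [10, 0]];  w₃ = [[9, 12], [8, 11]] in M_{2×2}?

3

Pass to coordinate vectors with respect to the basis {E₁₁, E₁₂, E₂₁, E₂₂}.
Row-reduce the 3×4 matrix with these as rows.
The echelon form has 3 nonzero rows, so the rank is 3.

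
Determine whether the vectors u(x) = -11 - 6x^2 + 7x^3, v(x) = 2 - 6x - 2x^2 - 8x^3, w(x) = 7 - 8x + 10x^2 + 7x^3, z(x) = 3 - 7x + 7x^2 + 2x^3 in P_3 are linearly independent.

Write each element as a coordinate vector in ℝ⁴ using {1, x, …, x^3}.
The matrix [u|v|w|z] has determinant -4096.
A nonzero determinant means the columns are linearly independent.

linearly independent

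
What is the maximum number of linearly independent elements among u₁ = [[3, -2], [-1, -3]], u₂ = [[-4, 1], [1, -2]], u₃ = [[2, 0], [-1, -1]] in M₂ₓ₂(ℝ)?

3

Represent each element by its coordinate vector in ℝ⁴.
Row-reduce the 3×4 matrix with these as rows.
There are 3 pivot columns, so rank = 3.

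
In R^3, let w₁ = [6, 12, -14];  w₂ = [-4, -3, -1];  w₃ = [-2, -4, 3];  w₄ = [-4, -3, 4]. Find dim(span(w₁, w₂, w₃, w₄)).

dim = 3

Form the matrix with w₁, w₂, w₃, w₄ as columns and reduce.
The echelon form has 3 nonzero rows, so the rank is 3.
(With 4 elements in a 3-dimensional space the rank is at most 3.)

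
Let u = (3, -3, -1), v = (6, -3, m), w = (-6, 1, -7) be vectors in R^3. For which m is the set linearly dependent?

The vectors are dependent exactly when the determinant of the matrix with rows u, v, w vanishes.
Cofactor expansion gives det = 15*m - 51.
Solving 15*m - 51 = 0 yields m = 17/5.

m = 17/5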